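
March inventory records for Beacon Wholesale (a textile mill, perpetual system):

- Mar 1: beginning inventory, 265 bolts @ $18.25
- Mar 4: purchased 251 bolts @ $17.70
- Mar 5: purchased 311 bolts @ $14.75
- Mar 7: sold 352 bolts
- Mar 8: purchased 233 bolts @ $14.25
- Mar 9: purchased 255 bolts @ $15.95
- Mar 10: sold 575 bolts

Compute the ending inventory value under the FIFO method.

Ending inventory = $5,962.50

Mar 7, 352 sold [FIFO — oldest first]: 265 @ $18.25 + 87 @ $17.70 = $6,376.15
Mar 10, 575 sold [FIFO — oldest first]: 164 @ $17.70 + 311 @ $14.75 + 100 @ $14.25 = $8,915.05
Total COGS = $6,376.15 + $8,915.05 = $15,291.20
Ending inventory: 133 @ $14.25 + 255 @ $15.95 = $5,962.50
Check: goods available $21,253.70 = COGS $15,291.20 + ending $5,962.50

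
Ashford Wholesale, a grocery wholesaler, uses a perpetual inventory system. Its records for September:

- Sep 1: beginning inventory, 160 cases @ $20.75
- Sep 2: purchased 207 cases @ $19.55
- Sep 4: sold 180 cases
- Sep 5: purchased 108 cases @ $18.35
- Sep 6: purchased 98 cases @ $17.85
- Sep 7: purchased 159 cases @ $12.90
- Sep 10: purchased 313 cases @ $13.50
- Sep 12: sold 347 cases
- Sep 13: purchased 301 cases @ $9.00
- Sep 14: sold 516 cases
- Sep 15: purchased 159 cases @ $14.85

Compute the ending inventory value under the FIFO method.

Ending inventory = $5,097.15

Sep 4, 180 sold [FIFO — oldest first]: 160 @ $20.75 + 20 @ $19.55 = $3,711.00
Sep 12, 347 sold [FIFO — oldest first]: 187 @ $19.55 + 108 @ $18.35 + 52 @ $17.85 = $6,565.85
Sep 14, 516 sold [FIFO — oldest first]: 46 @ $17.85 + 159 @ $12.90 + 311 @ $13.50 = $7,070.70
Total COGS = $3,711.00 + $6,565.85 + $7,070.70 = $17,347.55
Ending inventory: 2 @ $13.50 + 301 @ $9.00 + 159 @ $14.85 = $5,097.15
Check: goods available $22,444.70 = COGS $17,347.55 + ending $5,097.15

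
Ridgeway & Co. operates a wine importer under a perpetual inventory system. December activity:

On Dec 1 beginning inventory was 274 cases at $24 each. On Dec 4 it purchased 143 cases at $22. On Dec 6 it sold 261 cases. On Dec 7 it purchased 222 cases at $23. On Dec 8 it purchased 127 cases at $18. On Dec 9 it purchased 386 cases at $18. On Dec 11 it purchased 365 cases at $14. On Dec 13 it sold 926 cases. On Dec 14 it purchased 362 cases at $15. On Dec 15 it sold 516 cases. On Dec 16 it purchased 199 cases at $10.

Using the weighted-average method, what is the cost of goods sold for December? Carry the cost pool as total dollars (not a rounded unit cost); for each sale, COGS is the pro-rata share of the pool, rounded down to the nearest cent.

COGS = $31,678.19

After Dec 1: 274 on hand, pool $6,576.00 (≈ $24.0000 each)
After Dec 4: 417 on hand, pool $9,722.00 (≈ $23.3141 each)
Dec 6, sell 261: 261/417 × $9,722.00 → $6,084.99
After Dec 7: 378 on hand, pool $8,743.01 (≈ $23.1297 each)
After Dec 8: 505 on hand, pool $11,029.01 (≈ $21.8396 each)
After Dec 9: 891 on hand, pool $17,977.01 (≈ $20.1762 each)
After Dec 11: 1256 on hand, pool $23,087.01 (≈ $18.3814 each)
Dec 13, sell 926: 926/1256 × $23,087.01 → $17,021.15
After Dec 14: 692 on hand, pool $11,495.86 (≈ $16.6125 each)
Dec 15, sell 516: 516/692 × $11,495.86 → $8,572.05
After Dec 16: 375 on hand, pool $4,913.81 (≈ $13.1035 each)
Total COGS = $6,084.99 + $17,021.15 + $8,572.05 = $31,678.19
Ending inventory (cost pool remaining) = $4,913.81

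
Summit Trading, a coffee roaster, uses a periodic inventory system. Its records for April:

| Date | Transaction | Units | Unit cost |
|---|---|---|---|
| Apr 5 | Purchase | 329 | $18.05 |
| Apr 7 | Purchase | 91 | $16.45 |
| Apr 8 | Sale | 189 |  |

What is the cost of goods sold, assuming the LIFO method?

Apr 8, 189 sold [LIFO — newest first]: 91 @ $16.45 + 98 @ $18.05 = $3,265.85
Ending inventory: 231 @ $18.05 = $4,169.55
Check: goods available $7,435.40 = COGS $3,265.85 + ending $4,169.55

COGS = $3,265.85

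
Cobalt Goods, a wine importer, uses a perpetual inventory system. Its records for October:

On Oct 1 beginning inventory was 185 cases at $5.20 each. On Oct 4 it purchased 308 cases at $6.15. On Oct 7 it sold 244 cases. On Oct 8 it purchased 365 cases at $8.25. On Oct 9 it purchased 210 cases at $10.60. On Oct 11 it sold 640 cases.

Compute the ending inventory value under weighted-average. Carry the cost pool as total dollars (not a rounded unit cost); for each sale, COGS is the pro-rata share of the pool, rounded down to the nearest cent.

After Oct 1: 185 on hand, pool $962.00 (≈ $5.2000 each)
After Oct 4: 493 on hand, pool $2,856.20 (≈ $5.7935 each)
Oct 7, sell 244: 244/493 × $2,856.20 → $1,413.61
After Oct 8: 614 on hand, pool $4,453.84 (≈ $7.2538 each)
After Oct 9: 824 on hand, pool $6,679.84 (≈ $8.1066 each)
Oct 11, sell 640: 640/824 × $6,679.84 → $5,188.22
Total COGS = $1,413.61 + $5,188.22 = $6,601.83
Ending inventory (cost pool remaining) = $1,491.62
Check: goods available $8,093.45 = COGS $6,601.83 + ending $1,491.62

Ending inventory = $1,491.62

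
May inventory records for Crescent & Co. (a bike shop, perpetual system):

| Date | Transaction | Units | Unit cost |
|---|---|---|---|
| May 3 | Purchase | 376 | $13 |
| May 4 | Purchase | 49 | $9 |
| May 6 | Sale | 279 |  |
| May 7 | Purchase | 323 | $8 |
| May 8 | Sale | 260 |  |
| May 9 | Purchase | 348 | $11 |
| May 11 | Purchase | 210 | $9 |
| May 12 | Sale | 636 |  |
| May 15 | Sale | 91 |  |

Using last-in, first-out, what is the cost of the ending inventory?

May 6, 279 sold [LIFO — newest first]: 49 @ $9 + 230 @ $13 = $3,431
May 8, 260 sold [LIFO — newest first]: 260 @ $8 = $2,080
May 12, 636 sold [LIFO — newest first]: 210 @ $9 + 348 @ $11 + 63 @ $8 + 15 @ $13 = $6,417
May 15, 91 sold [LIFO — newest first]: 91 @ $13 = $1,183
Total COGS = $3,431 + $2,080 + $6,417 + $1,183 = $13,111
Ending inventory: 40 @ $13 = $520
Check: goods available $13,631 = COGS $13,111 + ending $520

Ending inventory = $520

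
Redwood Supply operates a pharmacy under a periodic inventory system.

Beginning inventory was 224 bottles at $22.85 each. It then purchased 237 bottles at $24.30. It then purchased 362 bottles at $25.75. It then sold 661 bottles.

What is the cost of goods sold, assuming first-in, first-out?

Sale 1 (661) [FIFO — oldest first]: 224 @ $22.85 + 237 @ $24.30 + 200 @ $25.75 = $16,027.50
Ending inventory: 162 @ $25.75 = $4,171.50
Check: goods available $20,199.00 = COGS $16,027.50 + ending $4,171.50

COGS = $16,027.50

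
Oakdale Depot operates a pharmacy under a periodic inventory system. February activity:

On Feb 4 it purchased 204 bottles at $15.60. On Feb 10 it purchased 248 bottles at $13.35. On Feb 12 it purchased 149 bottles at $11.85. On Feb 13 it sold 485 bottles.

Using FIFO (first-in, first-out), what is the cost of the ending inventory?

Ending inventory = $1,374.60

Feb 13, 485 sold [FIFO — oldest first]: 204 @ $15.60 + 248 @ $13.35 + 33 @ $11.85 = $6,884.25
Ending inventory: 116 @ $11.85 = $1,374.60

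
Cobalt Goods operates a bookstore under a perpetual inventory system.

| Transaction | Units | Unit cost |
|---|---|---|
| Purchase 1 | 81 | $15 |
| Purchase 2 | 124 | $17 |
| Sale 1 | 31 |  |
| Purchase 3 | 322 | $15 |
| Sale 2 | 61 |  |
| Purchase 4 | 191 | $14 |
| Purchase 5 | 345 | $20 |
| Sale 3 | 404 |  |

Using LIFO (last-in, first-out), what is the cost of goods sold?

COGS = $9,168

Sale 1 (31) [LIFO — newest first]: 31 @ $17 = $527
Sale 2 (61) [LIFO — newest first]: 61 @ $15 = $915
Sale 3 (404) [LIFO — newest first]: 345 @ $20 + 59 @ $14 = $7,726
Total COGS = $527 + $915 + $7,726 = $9,168
Ending inventory: 81 @ $15 + 93 @ $17 + 261 @ $15 + 132 @ $14 = $8,559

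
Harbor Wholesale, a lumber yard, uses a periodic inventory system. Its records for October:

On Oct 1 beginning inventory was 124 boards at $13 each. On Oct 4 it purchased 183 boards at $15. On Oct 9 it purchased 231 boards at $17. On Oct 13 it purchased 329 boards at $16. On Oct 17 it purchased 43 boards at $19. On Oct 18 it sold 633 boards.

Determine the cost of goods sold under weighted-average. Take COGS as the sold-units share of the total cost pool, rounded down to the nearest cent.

Oct 18, sell 633: 633/910 × $14,365.00 → $9,992.35
Ending inventory (cost pool remaining) = $4,372.65

COGS = $9,992.35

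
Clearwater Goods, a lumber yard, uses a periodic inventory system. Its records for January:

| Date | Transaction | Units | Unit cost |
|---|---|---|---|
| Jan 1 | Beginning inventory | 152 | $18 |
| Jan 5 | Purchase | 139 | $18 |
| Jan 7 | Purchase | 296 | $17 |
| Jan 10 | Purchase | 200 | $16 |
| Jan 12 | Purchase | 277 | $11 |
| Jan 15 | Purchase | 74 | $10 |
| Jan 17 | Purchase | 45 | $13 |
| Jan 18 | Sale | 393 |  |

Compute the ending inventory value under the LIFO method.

Jan 18, 393 sold [LIFO — newest first]: 45 @ $13 + 74 @ $10 + 274 @ $11 = $4,339
Ending inventory: 152 @ $18 + 139 @ $18 + 296 @ $17 + 200 @ $16 + 3 @ $11 = $13,503

Ending inventory = $13,503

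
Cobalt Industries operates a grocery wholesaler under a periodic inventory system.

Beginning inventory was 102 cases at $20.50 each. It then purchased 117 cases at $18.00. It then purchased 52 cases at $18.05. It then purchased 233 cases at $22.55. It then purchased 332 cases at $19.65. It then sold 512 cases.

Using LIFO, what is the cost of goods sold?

Sale 1 (512) [LIFO — newest first]: 332 @ $19.65 + 180 @ $22.55 = $10,582.80
Ending inventory: 102 @ $20.50 + 117 @ $18.00 + 52 @ $18.05 + 53 @ $22.55 = $6,330.75

COGS = $10,582.80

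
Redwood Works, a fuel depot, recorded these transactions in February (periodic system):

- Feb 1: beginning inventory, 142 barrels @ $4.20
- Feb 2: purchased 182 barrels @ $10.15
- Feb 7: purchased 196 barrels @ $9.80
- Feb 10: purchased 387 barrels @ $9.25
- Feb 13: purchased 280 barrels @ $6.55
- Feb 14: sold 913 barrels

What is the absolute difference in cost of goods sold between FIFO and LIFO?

FIFO COGS: 142 @ $4.20 + 182 @ $10.15 + 196 @ $9.80 + 387 @ $9.25 + 6 @ $6.55 = $7,983.55
LIFO COGS: 280 @ $6.55 + 387 @ $9.25 + 196 @ $9.80 + 50 @ $10.15 = $7,842.05
Difference = |$7,983.55 − $7,842.05| = $141.50

$141.50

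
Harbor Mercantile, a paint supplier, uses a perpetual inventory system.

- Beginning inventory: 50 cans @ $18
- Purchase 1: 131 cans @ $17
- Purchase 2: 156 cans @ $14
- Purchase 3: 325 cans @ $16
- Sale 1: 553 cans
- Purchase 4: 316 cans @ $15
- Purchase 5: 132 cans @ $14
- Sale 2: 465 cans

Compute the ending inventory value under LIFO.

Ending inventory = $1,614

Sale 1 (553) [LIFO — newest first]: 325 @ $16 + 156 @ $14 + 72 @ $17 = $8,608
Sale 2 (465) [LIFO — newest first]: 132 @ $14 + 316 @ $15 + 17 @ $17 = $6,877
Total COGS = $8,608 + $6,877 = $15,485
Ending inventory: 50 @ $18 + 42 @ $17 = $1,614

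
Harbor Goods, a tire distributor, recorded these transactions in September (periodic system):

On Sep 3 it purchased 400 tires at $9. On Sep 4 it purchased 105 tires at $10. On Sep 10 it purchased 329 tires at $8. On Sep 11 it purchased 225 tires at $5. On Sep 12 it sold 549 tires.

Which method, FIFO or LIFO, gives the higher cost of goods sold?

FIFO COGS: 400 @ $9 + 105 @ $10 + 44 @ $8 = $5,002
LIFO COGS: 225 @ $5 + 324 @ $8 = $3,717

FIFO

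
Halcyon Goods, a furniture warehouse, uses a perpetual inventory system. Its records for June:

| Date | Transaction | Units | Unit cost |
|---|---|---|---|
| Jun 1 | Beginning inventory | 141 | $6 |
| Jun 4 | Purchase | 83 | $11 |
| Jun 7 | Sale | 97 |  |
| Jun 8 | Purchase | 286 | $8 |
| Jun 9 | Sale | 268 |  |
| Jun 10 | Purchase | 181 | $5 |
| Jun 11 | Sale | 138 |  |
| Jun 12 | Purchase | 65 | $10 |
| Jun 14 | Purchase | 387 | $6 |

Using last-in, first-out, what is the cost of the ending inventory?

Jun 7, 97 sold [LIFO — newest first]: 83 @ $11 + 14 @ $6 = $997
Jun 9, 268 sold [LIFO — newest first]: 268 @ $8 = $2,144
Jun 11, 138 sold [LIFO — newest first]: 138 @ $5 = $690
Total COGS = $997 + $2,144 + $690 = $3,831
Ending inventory: 127 @ $6 + 18 @ $8 + 43 @ $5 + 65 @ $10 + 387 @ $6 = $4,093
Check: goods available $7,924 = COGS $3,831 + ending $4,093

Ending inventory = $4,093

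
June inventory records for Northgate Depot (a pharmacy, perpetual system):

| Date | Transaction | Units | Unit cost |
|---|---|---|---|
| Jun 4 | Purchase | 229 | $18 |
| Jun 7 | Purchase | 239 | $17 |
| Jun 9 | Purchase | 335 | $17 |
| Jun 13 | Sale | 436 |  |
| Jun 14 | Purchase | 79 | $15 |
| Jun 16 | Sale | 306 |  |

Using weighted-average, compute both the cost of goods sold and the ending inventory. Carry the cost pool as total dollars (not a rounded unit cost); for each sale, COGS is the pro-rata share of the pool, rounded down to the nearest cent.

COGS = $12,701.74; ending inventory = $2,363.26

After Jun 4: 229 on hand, pool $4,122.00 (≈ $18.0000 each)
After Jun 7: 468 on hand, pool $8,185.00 (≈ $17.4893 each)
After Jun 9: 803 on hand, pool $13,880.00 (≈ $17.2852 each)
Jun 13, sell 436: 436/803 × $13,880.00 → $7,536.33
After Jun 14: 446 on hand, pool $7,528.67 (≈ $16.8804 each)
Jun 16, sell 306: 306/446 × $7,528.67 → $5,165.41
Total COGS = $7,536.33 + $5,165.41 = $12,701.74
Ending inventory (cost pool remaining) = $2,363.26
Check: goods available $15,065.00 = COGS $12,701.74 + ending $2,363.26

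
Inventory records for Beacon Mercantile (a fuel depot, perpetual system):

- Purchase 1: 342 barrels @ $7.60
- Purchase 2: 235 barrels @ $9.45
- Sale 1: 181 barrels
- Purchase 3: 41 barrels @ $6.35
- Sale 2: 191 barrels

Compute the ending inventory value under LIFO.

Ending inventory = $1,869.60

Sale 1 (181) [LIFO — newest first]: 181 @ $9.45 = $1,710.45
Sale 2 (191) [LIFO — newest first]: 41 @ $6.35 + 54 @ $9.45 + 96 @ $7.60 = $1,500.25
Total COGS = $1,710.45 + $1,500.25 = $3,210.70
Ending inventory: 246 @ $7.60 = $1,869.60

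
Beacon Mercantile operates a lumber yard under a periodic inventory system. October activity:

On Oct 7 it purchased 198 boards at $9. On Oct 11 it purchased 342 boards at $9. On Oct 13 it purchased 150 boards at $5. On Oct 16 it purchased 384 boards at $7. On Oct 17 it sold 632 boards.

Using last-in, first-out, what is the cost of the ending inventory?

Ending inventory = $3,978

Oct 17, 632 sold [LIFO — newest first]: 384 @ $7 + 150 @ $5 + 98 @ $9 = $4,320
Ending inventory: 198 @ $9 + 244 @ $9 = $3,978
Check: goods available $8,298 = COGS $4,320 + ending $3,978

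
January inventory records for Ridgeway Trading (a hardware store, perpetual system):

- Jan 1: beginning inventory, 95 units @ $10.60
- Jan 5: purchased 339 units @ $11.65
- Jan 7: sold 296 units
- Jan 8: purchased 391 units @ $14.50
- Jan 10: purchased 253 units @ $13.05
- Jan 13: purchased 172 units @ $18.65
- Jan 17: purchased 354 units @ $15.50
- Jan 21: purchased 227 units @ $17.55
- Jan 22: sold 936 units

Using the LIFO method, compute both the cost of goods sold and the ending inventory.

COGS = $18,515.20; ending inventory = $8,090.95

Jan 7, 296 sold [LIFO — newest first]: 296 @ $11.65 = $3,448.40
Jan 22, 936 sold [LIFO — newest first]: 227 @ $17.55 + 354 @ $15.50 + 172 @ $18.65 + 183 @ $13.05 = $15,066.80
Total COGS = $3,448.40 + $15,066.80 = $18,515.20
Ending inventory: 95 @ $10.60 + 43 @ $11.65 + 391 @ $14.50 + 70 @ $13.05 = $8,090.95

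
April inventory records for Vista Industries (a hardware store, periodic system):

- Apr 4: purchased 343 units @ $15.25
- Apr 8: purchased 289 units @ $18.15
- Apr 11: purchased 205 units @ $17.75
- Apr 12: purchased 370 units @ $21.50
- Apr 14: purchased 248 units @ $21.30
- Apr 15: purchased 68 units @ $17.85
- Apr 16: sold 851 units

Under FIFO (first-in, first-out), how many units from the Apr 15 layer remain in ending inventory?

Apr 16, 851 sold [FIFO — oldest first]: 343 @ $15.25 + 289 @ $18.15 + 205 @ $17.75 + 14 @ $21.50 = $14,415.85
Ending inventory: 356 @ $21.50 + 248 @ $21.30 + 68 @ $17.85 = $14,150.20
Check: goods available $28,566.05 = COGS $14,415.85 + ending $14,150.20

68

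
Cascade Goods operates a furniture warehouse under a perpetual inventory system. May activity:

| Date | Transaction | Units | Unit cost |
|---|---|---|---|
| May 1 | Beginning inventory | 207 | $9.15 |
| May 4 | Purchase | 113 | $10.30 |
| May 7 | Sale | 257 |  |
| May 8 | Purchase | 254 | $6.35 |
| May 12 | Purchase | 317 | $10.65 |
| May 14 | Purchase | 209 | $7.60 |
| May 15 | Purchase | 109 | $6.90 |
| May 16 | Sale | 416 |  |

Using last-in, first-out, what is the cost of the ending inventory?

Ending inventory = $4,521.70

May 7, 257 sold [LIFO — newest first]: 113 @ $10.30 + 144 @ $9.15 = $2,481.50
May 16, 416 sold [LIFO — newest first]: 109 @ $6.90 + 209 @ $7.60 + 98 @ $10.65 = $3,384.20
Total COGS = $2,481.50 + $3,384.20 = $5,865.70
Ending inventory: 63 @ $9.15 + 254 @ $6.35 + 219 @ $10.65 = $4,521.70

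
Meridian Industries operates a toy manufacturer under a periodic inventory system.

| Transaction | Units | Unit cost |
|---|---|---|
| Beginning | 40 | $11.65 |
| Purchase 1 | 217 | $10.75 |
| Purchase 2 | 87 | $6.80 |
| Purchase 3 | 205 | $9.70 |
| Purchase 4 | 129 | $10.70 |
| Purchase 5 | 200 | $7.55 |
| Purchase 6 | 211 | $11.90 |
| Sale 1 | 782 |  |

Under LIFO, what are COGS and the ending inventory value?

Sale 1 (782) [LIFO — newest first]: 211 @ $11.90 + 200 @ $7.55 + 129 @ $10.70 + 205 @ $9.70 + 37 @ $6.80 = $7,641.30
Ending inventory: 40 @ $11.65 + 217 @ $10.75 + 50 @ $6.80 = $3,138.75

COGS = $7,641.30; ending inventory = $3,138.75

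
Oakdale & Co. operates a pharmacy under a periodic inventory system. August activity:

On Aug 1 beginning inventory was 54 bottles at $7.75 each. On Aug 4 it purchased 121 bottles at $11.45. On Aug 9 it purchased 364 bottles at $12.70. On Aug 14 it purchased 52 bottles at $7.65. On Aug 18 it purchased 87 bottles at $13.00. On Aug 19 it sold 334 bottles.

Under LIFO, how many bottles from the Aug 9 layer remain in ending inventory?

Aug 19, 334 sold [LIFO — newest first]: 87 @ $13.00 + 52 @ $7.65 + 195 @ $12.70 = $4,005.30
Ending inventory: 54 @ $7.75 + 121 @ $11.45 + 169 @ $12.70 = $3,950.25
Check: goods available $7,955.55 = COGS $4,005.30 + ending $3,950.25

169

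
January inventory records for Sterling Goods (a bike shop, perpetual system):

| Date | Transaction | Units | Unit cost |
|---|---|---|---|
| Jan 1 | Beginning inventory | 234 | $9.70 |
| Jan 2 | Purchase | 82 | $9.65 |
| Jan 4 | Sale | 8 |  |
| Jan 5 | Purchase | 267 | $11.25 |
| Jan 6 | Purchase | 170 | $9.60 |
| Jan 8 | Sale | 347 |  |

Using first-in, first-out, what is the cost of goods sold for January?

Jan 4, 8 sold [FIFO — oldest first]: 8 @ $9.70 = $77.60
Jan 8, 347 sold [FIFO — oldest first]: 226 @ $9.70 + 82 @ $9.65 + 39 @ $11.25 = $3,422.25
Total COGS = $77.60 + $3,422.25 = $3,499.85
Ending inventory: 228 @ $11.25 + 170 @ $9.60 = $4,197.00

COGS = $3,499.85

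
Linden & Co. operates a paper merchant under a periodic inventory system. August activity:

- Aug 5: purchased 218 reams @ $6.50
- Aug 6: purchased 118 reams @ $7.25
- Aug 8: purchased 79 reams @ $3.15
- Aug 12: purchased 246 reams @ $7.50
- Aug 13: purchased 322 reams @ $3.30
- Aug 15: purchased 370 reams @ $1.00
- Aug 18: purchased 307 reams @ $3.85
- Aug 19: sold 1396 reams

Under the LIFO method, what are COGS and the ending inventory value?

COGS = $5,230.40; ending inventory = $1,750.50

Aug 19, 1396 sold [LIFO — newest first]: 307 @ $3.85 + 370 @ $1.00 + 322 @ $3.30 + 246 @ $7.50 + 79 @ $3.15 + 72 @ $7.25 = $5,230.40
Ending inventory: 218 @ $6.50 + 46 @ $7.25 = $1,750.50
Check: goods available $6,980.90 = COGS $5,230.40 + ending $1,750.50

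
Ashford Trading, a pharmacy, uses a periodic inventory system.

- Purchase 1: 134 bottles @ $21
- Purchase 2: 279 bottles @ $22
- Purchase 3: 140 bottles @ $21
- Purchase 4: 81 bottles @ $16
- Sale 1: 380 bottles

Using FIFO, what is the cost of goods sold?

COGS = $8,226

Sale 1 (380) [FIFO — oldest first]: 134 @ $21 + 246 @ $22 = $8,226
Ending inventory: 33 @ $22 + 140 @ $21 + 81 @ $16 = $4,962
Check: goods available $13,188 = COGS $8,226 + ending $4,962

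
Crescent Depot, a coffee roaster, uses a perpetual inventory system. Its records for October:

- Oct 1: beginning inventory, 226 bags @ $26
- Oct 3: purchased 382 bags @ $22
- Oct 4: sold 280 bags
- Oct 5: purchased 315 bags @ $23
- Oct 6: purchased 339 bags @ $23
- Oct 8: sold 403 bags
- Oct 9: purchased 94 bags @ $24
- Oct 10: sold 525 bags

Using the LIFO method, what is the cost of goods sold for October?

COGS = $27,730

Oct 4, 280 sold [LIFO — newest first]: 280 @ $22 = $6,160
Oct 8, 403 sold [LIFO — newest first]: 339 @ $23 + 64 @ $23 = $9,269
Oct 10, 525 sold [LIFO — newest first]: 94 @ $24 + 251 @ $23 + 102 @ $22 + 78 @ $26 = $12,301
Total COGS = $6,160 + $9,269 + $12,301 = $27,730
Ending inventory: 148 @ $26 = $3,848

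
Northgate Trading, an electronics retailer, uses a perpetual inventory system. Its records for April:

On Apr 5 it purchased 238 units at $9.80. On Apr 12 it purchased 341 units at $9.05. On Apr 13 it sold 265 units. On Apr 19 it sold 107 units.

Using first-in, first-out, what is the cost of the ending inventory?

Apr 13, 265 sold [FIFO — oldest first]: 238 @ $9.80 + 27 @ $9.05 = $2,576.75
Apr 19, 107 sold [FIFO — oldest first]: 107 @ $9.05 = $968.35
Total COGS = $2,576.75 + $968.35 = $3,545.10
Ending inventory: 207 @ $9.05 = $1,873.35
Check: goods available $5,418.45 = COGS $3,545.10 + ending $1,873.35

Ending inventory = $1,873.35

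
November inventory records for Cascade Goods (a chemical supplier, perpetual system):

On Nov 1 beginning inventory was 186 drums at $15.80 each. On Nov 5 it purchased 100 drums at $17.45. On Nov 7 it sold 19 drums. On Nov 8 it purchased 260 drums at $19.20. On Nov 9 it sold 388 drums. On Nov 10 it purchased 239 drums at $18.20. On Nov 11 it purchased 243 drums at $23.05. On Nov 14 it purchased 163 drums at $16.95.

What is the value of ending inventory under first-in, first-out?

Ending inventory = $15,382.60

Nov 7, 19 sold [FIFO — oldest first]: 19 @ $15.80 = $300.20
Nov 9, 388 sold [FIFO — oldest first]: 167 @ $15.80 + 100 @ $17.45 + 121 @ $19.20 = $6,706.80
Total COGS = $300.20 + $6,706.80 = $7,007.00
Ending inventory: 139 @ $19.20 + 239 @ $18.20 + 243 @ $23.05 + 163 @ $16.95 = $15,382.60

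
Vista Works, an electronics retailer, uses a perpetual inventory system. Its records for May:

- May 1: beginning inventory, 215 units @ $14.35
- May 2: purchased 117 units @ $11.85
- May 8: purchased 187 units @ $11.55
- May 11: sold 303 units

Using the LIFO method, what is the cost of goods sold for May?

COGS = $3,534.45

May 11, 303 sold [LIFO — newest first]: 187 @ $11.55 + 116 @ $11.85 = $3,534.45
Ending inventory: 215 @ $14.35 + 1 @ $11.85 = $3,097.10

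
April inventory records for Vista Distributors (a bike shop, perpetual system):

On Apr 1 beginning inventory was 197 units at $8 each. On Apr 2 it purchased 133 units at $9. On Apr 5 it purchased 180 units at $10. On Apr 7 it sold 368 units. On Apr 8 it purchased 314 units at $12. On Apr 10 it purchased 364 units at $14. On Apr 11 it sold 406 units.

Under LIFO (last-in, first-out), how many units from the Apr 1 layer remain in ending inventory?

Apr 7, 368 sold [LIFO — newest first]: 180 @ $10 + 133 @ $9 + 55 @ $8 = $3,437
Apr 11, 406 sold [LIFO — newest first]: 364 @ $14 + 42 @ $12 = $5,600
Total COGS = $3,437 + $5,600 = $9,037
Ending inventory: 142 @ $8 + 272 @ $12 = $4,400
Check: goods available $13,437 = COGS $9,037 + ending $4,400

142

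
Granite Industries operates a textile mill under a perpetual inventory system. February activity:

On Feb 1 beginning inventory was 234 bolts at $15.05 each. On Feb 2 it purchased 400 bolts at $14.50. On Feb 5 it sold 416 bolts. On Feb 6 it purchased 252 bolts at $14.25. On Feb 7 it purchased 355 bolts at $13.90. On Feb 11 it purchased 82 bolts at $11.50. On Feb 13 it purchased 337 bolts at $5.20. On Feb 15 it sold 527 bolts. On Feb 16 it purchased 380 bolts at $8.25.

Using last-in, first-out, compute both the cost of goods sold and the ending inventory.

COGS = $10,237.40; ending inventory = $13,440.20

Feb 5, 416 sold [LIFO — newest first]: 400 @ $14.50 + 16 @ $15.05 = $6,040.80
Feb 15, 527 sold [LIFO — newest first]: 337 @ $5.20 + 82 @ $11.50 + 108 @ $13.90 = $4,196.60
Total COGS = $6,040.80 + $4,196.60 = $10,237.40
Ending inventory: 218 @ $15.05 + 252 @ $14.25 + 247 @ $13.90 + 380 @ $8.25 = $13,440.20
Check: goods available $23,677.60 = COGS $10,237.40 + ending $13,440.20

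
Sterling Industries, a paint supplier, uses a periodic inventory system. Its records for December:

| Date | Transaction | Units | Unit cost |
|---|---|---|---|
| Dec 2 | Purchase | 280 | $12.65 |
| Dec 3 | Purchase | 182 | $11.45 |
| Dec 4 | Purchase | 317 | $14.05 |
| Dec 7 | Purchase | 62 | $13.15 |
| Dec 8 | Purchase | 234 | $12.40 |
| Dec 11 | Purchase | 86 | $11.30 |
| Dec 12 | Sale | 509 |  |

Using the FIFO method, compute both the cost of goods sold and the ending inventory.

Dec 12, 509 sold [FIFO — oldest first]: 280 @ $12.65 + 182 @ $11.45 + 47 @ $14.05 = $6,286.25
Ending inventory: 270 @ $14.05 + 62 @ $13.15 + 234 @ $12.40 + 86 @ $11.30 = $8,482.20

COGS = $6,286.25; ending inventory = $8,482.20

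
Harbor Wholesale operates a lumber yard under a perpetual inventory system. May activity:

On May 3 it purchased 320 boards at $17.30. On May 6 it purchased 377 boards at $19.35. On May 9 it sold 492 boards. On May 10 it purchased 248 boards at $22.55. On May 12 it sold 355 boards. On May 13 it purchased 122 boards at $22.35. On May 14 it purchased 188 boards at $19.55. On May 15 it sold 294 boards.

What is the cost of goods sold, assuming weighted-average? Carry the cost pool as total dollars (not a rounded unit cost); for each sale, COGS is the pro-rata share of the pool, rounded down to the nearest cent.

COGS = $22,470.46

After May 3: 320 on hand, pool $5,536.00 (≈ $17.3000 each)
After May 6: 697 on hand, pool $12,830.95 (≈ $18.4088 each)
May 9, sell 492: 492/697 × $12,830.95 → $9,057.14
After May 10: 453 on hand, pool $9,366.21 (≈ $20.6760 each)
May 12, sell 355: 355/453 × $9,366.21 → $7,339.96
After May 13: 220 on hand, pool $4,752.95 (≈ $21.6043 each)
After May 14: 408 on hand, pool $8,428.35 (≈ $20.6577 each)
May 15, sell 294: 294/408 × $8,428.35 → $6,073.36
Total COGS = $9,057.14 + $7,339.96 + $6,073.36 = $22,470.46
Ending inventory (cost pool remaining) = $2,354.99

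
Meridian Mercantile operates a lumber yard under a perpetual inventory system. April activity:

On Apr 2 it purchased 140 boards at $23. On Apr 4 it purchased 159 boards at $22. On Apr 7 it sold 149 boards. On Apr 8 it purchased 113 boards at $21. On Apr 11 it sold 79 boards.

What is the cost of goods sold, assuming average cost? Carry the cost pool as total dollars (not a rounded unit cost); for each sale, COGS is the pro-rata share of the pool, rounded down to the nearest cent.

COGS = $5,072.91

After Apr 2: 140 on hand, pool $3,220.00 (≈ $23.0000 each)
After Apr 4: 299 on hand, pool $6,718.00 (≈ $22.4682 each)
Apr 7, sell 149: 149/299 × $6,718.00 → $3,347.76
After Apr 8: 263 on hand, pool $5,743.24 (≈ $21.8374 each)
Apr 11, sell 79: 79/263 × $5,743.24 → $1,725.15
Total COGS = $3,347.76 + $1,725.15 = $5,072.91
Ending inventory (cost pool remaining) = $4,018.09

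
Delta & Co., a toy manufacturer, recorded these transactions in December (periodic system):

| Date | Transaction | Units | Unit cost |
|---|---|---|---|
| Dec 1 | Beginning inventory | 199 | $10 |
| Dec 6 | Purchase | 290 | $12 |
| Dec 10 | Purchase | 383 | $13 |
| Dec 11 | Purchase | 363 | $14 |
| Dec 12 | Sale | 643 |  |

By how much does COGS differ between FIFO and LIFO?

FIFO COGS: 199 @ $10 + 290 @ $12 + 154 @ $13 = $7,472
LIFO COGS: 363 @ $14 + 280 @ $13 = $8,722
Difference = |$7,472 − $8,722| = $1,250

$1,250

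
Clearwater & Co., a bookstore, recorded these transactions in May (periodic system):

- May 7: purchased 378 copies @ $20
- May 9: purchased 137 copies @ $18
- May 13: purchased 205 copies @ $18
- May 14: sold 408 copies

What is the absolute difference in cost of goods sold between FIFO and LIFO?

$624

FIFO COGS: 378 @ $20 + 30 @ $18 = $8,100
LIFO COGS: 205 @ $18 + 137 @ $18 + 66 @ $20 = $7,476
Difference = |$8,100 − $7,476| = $624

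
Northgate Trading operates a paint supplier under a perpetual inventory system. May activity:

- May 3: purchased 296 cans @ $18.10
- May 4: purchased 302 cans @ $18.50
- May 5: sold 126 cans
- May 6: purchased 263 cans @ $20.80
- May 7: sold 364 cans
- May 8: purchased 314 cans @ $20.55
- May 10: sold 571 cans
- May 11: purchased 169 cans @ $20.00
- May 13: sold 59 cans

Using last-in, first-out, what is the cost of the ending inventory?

May 5, 126 sold [LIFO — newest first]: 126 @ $18.50 = $2,331.00
May 7, 364 sold [LIFO — newest first]: 263 @ $20.80 + 101 @ $18.50 = $7,338.90
May 10, 571 sold [LIFO — newest first]: 314 @ $20.55 + 75 @ $18.50 + 182 @ $18.10 = $11,134.40
May 13, 59 sold [LIFO — newest first]: 59 @ $20.00 = $1,180.00
Total COGS = $2,331.00 + $7,338.90 + $11,134.40 + $1,180.00 = $21,984.30
Ending inventory: 114 @ $18.10 + 110 @ $20.00 = $4,263.40
Check: goods available $26,247.70 = COGS $21,984.30 + ending $4,263.40

Ending inventory = $4,263.40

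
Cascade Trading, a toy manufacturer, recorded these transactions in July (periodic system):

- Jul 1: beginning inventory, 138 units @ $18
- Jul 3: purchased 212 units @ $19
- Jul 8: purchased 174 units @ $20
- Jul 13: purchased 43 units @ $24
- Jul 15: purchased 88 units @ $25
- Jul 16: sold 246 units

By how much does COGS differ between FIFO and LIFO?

FIFO COGS: 138 @ $18 + 108 @ $19 = $4,536
LIFO COGS: 88 @ $25 + 43 @ $24 + 115 @ $20 = $5,532
Difference = |$4,536 − $5,532| = $996

$996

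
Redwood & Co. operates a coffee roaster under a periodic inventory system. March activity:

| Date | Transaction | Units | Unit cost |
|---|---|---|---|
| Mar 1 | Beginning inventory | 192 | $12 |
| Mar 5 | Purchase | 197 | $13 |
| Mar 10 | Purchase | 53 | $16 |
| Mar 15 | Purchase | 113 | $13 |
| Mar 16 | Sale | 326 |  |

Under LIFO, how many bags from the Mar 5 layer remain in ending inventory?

37

Mar 16, 326 sold [LIFO — newest first]: 113 @ $13 + 53 @ $16 + 160 @ $13 = $4,397
Ending inventory: 192 @ $12 + 37 @ $13 = $2,785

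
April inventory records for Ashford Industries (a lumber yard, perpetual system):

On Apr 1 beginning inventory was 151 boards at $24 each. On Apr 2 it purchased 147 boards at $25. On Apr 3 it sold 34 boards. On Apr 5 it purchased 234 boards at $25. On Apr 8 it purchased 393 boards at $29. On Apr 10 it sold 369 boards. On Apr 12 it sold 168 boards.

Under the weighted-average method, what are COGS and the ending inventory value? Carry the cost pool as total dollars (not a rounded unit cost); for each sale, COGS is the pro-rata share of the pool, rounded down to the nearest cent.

COGS = $15,124.58; ending inventory = $9,421.42

After Apr 1: 151 on hand, pool $3,624.00 (≈ $24.0000 each)
After Apr 2: 298 on hand, pool $7,299.00 (≈ $24.4933 each)
Apr 3, sell 34: 34/298 × $7,299.00 → $832.77
After Apr 5: 498 on hand, pool $12,316.23 (≈ $24.7314 each)
After Apr 8: 891 on hand, pool $23,713.23 (≈ $26.6142 each)
Apr 10, sell 369: 369/891 × $23,713.23 → $9,820.63
Apr 12, sell 168: 168/522 × $13,892.60 → $4,471.18
Total COGS = $832.77 + $9,820.63 + $4,471.18 = $15,124.58
Ending inventory (cost pool remaining) = $9,421.42
Check: goods available $24,546.00 = COGS $15,124.58 + ending $9,421.42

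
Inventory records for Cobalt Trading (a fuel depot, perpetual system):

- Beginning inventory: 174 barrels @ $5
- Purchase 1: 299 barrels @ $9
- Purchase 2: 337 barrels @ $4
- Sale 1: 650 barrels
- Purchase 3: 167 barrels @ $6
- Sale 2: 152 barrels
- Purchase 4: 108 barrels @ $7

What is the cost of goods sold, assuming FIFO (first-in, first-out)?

Sale 1 (650) [FIFO — oldest first]: 174 @ $5 + 299 @ $9 + 177 @ $4 = $4,269
Sale 2 (152) [FIFO — oldest first]: 152 @ $4 = $608
Total COGS = $4,269 + $608 = $4,877
Ending inventory: 8 @ $4 + 167 @ $6 + 108 @ $7 = $1,790

COGS = $4,877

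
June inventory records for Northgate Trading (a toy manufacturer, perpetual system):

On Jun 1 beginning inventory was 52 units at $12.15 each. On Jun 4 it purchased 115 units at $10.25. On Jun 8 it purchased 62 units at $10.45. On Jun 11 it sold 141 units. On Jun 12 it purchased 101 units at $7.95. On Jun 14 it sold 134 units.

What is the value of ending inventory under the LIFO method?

Ending inventory = $662.55

Jun 11, 141 sold [LIFO — newest first]: 62 @ $10.45 + 79 @ $10.25 = $1,457.65
Jun 14, 134 sold [LIFO — newest first]: 101 @ $7.95 + 33 @ $10.25 = $1,141.20
Total COGS = $1,457.65 + $1,141.20 = $2,598.85
Ending inventory: 52 @ $12.15 + 3 @ $10.25 = $662.55
Check: goods available $3,261.40 = COGS $2,598.85 + ending $662.55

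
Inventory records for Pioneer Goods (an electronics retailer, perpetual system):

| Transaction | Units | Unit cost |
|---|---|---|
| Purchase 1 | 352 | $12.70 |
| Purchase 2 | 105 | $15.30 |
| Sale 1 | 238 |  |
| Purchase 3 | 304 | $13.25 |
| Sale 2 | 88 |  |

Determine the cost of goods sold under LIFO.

Sale 1 (238) [LIFO — newest first]: 105 @ $15.30 + 133 @ $12.70 = $3,295.60
Sale 2 (88) [LIFO — newest first]: 88 @ $13.25 = $1,166.00
Total COGS = $3,295.60 + $1,166.00 = $4,461.60
Ending inventory: 219 @ $12.70 + 216 @ $13.25 = $5,643.30

COGS = $4,461.60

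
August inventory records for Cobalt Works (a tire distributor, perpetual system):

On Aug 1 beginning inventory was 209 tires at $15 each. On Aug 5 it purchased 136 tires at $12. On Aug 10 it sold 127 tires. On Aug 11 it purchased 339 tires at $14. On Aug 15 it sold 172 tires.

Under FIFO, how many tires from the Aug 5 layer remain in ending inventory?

Aug 10, 127 sold [FIFO — oldest first]: 127 @ $15 = $1,905
Aug 15, 172 sold [FIFO — oldest first]: 82 @ $15 + 90 @ $12 = $2,310
Total COGS = $1,905 + $2,310 = $4,215
Ending inventory: 46 @ $12 + 339 @ $14 = $5,298

46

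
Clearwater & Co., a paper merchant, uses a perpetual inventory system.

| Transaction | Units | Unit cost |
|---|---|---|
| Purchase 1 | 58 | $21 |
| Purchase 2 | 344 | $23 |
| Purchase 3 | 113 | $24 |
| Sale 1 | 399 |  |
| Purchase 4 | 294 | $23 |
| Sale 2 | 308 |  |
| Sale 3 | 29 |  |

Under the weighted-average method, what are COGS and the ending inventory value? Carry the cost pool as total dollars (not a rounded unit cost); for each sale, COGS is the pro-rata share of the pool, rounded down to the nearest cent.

COGS = $16,925.11; ending inventory = $1,678.89

After Purchase 1: 58 on hand, pool $1,218.00 (≈ $21.0000 each)
After Purchase 2: 402 on hand, pool $9,130.00 (≈ $22.7114 each)
After Purchase 3: 515 on hand, pool $11,842.00 (≈ $22.9942 each)
Sale 1, sell 399: 399/515 × $11,842.00 → $9,174.67
After Purchase 4: 410 on hand, pool $9,429.33 (≈ $22.9984 each)
Sale 2, sell 308: 308/410 × $9,429.33 → $7,083.49
Sale 3, sell 29: 29/102 × $2,345.84 → $666.95
Total COGS = $9,174.67 + $7,083.49 + $666.95 = $16,925.11
Ending inventory (cost pool remaining) = $1,678.89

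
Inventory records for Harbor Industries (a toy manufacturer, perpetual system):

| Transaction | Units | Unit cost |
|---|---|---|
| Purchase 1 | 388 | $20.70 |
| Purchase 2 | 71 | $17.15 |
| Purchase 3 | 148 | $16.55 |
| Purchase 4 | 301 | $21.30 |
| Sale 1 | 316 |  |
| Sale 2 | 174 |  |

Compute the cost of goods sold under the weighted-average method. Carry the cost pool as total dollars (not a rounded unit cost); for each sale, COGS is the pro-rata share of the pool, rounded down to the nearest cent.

After Purchase 1: 388 on hand, pool $8,031.60 (≈ $20.7000 each)
After Purchase 2: 459 on hand, pool $9,249.25 (≈ $20.1509 each)
After Purchase 3: 607 on hand, pool $11,698.65 (≈ $19.2729 each)
After Purchase 4: 908 on hand, pool $18,109.95 (≈ $19.9449 each)
Sale 1, sell 316: 316/908 × $18,109.95 → $6,302.58
Sale 2, sell 174: 174/592 × $11,807.37 → $3,470.40
Total COGS = $6,302.58 + $3,470.40 = $9,772.98
Ending inventory (cost pool remaining) = $8,336.97

COGS = $9,772.98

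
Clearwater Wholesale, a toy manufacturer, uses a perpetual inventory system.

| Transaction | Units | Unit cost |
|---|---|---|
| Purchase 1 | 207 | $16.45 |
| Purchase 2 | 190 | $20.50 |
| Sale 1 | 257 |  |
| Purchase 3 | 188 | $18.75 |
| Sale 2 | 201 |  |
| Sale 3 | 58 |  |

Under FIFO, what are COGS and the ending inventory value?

COGS = $9,531.40; ending inventory = $1,293.75

Sale 1 (257) [FIFO — oldest first]: 207 @ $16.45 + 50 @ $20.50 = $4,430.15
Sale 2 (201) [FIFO — oldest first]: 140 @ $20.50 + 61 @ $18.75 = $4,013.75
Sale 3 (58) [FIFO — oldest first]: 58 @ $18.75 = $1,087.50
Total COGS = $4,430.15 + $4,013.75 + $1,087.50 = $9,531.40
Ending inventory: 69 @ $18.75 = $1,293.75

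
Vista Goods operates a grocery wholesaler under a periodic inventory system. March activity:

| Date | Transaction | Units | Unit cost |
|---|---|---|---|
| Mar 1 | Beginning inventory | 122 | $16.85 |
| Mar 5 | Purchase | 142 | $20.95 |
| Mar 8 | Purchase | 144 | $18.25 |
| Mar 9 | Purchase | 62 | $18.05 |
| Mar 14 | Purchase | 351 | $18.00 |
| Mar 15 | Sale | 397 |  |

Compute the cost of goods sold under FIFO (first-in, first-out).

Mar 15, 397 sold [FIFO — oldest first]: 122 @ $16.85 + 142 @ $20.95 + 133 @ $18.25 = $7,457.85
Ending inventory: 11 @ $18.25 + 62 @ $18.05 + 351 @ $18.00 = $7,637.85

COGS = $7,457.85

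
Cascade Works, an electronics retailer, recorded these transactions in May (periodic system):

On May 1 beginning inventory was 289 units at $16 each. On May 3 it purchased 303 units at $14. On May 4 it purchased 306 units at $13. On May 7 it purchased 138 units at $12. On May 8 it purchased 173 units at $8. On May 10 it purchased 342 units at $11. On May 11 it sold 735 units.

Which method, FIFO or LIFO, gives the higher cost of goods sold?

FIFO

FIFO COGS: 289 @ $16 + 303 @ $14 + 143 @ $13 = $10,725
LIFO COGS: 342 @ $11 + 173 @ $8 + 138 @ $12 + 82 @ $13 = $7,868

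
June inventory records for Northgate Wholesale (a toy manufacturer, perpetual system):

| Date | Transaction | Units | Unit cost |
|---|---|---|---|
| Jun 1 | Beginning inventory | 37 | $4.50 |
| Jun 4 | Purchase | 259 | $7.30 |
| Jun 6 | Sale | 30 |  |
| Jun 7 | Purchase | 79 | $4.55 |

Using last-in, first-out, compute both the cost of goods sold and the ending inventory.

COGS = $219.00; ending inventory = $2,197.65

Jun 6, 30 sold [LIFO — newest first]: 30 @ $7.30 = $219.00
Ending inventory: 37 @ $4.50 + 229 @ $7.30 + 79 @ $4.55 = $2,197.65
Check: goods available $2,416.65 = COGS $219.00 + ending $2,197.65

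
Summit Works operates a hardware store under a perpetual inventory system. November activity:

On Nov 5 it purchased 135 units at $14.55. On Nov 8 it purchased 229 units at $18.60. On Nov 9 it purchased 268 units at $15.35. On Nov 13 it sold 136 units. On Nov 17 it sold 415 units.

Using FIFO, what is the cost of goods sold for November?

COGS = $9,094.10

Nov 13, 136 sold [FIFO — oldest first]: 135 @ $14.55 + 1 @ $18.60 = $1,982.85
Nov 17, 415 sold [FIFO — oldest first]: 228 @ $18.60 + 187 @ $15.35 = $7,111.25
Total COGS = $1,982.85 + $7,111.25 = $9,094.10
Ending inventory: 81 @ $15.35 = $1,243.35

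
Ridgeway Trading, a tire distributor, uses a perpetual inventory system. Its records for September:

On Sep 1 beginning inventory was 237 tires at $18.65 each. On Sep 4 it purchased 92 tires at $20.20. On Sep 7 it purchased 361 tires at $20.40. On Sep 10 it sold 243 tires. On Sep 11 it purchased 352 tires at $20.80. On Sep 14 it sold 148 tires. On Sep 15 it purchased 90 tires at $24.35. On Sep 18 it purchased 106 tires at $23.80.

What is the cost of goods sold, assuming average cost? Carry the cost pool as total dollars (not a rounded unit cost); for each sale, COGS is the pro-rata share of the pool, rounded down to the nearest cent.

COGS = $7,797.95

After Sep 1: 237 on hand, pool $4,420.05 (≈ $18.6500 each)
After Sep 4: 329 on hand, pool $6,278.45 (≈ $19.0834 each)
After Sep 7: 690 on hand, pool $13,642.85 (≈ $19.7722 each)
Sep 10, sell 243: 243/690 × $13,642.85 → $4,804.65
After Sep 11: 799 on hand, pool $16,159.80 (≈ $20.2250 each)
Sep 14, sell 148: 148/799 × $16,159.80 → $2,993.30
After Sep 15: 741 on hand, pool $15,358.00 (≈ $20.7260 each)
After Sep 18: 847 on hand, pool $17,880.80 (≈ $21.1107 each)
Total COGS = $4,804.65 + $2,993.30 = $7,797.95
Ending inventory (cost pool remaining) = $17,880.80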